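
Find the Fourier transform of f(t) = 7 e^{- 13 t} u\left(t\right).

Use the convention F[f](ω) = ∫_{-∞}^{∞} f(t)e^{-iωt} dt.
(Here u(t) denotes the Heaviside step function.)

F(ω) = \frac{7}{i \omega + 13}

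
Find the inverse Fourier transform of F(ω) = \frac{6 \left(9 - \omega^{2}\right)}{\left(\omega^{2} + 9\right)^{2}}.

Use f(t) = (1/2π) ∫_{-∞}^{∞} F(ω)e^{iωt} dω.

f(t) = 3 e^{- 3 \left|{t}\right|} \left|{t}\right|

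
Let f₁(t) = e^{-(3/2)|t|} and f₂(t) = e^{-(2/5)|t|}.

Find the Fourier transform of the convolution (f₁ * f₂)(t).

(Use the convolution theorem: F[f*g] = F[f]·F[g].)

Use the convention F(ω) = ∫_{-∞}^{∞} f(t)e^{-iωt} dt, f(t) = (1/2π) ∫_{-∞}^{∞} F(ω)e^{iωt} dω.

F[f₁*f₂](ω) = \frac{240}{100 \omega^{4} + 241 \omega^{2} + 36}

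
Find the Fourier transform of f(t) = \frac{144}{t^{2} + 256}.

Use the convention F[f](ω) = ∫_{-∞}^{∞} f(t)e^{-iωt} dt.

F(ω) = 9 \pi e^{- 16 \left|{\omega}\right|}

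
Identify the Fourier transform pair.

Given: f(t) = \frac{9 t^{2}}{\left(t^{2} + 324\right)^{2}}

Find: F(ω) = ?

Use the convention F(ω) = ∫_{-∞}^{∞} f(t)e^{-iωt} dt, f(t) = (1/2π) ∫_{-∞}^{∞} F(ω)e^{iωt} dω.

F(ω) = \frac{\pi \left(1 - 18 \left|{\omega}\right|\right) e^{- 18 \left|{\omega}\right|}}{4}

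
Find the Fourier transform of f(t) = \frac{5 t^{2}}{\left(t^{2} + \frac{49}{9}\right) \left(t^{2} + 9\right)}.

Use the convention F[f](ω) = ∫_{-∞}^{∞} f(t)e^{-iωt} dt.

F(ω) = \frac{135 \pi e^{- 3 \left|{\omega}\right|}}{32} - \frac{105 \pi e^{- \frac{7 \left|{\omega}\right|}{3}}}{32}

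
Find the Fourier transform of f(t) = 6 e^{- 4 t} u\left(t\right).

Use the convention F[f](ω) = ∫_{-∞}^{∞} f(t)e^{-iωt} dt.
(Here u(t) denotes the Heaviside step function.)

F(ω) = \frac{6}{i \omega + 4}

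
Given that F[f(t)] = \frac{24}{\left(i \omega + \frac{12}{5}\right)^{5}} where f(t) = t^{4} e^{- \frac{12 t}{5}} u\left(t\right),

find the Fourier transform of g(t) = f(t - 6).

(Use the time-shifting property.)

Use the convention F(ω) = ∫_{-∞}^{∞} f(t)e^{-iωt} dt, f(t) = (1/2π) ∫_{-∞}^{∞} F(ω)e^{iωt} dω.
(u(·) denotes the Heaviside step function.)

F[g](ω) = \frac{75000 e^{- 6 i \omega}}{\left(5 i \omega + 12\right)^{5}}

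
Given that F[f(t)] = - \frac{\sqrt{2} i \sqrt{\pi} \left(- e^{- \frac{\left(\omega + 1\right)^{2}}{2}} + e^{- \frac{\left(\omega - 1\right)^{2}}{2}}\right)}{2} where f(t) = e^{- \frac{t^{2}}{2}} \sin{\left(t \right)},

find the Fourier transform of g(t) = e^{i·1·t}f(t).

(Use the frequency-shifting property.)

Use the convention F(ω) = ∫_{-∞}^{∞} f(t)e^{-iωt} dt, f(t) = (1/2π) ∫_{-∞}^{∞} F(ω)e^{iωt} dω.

F[g](ω) = \frac{\sqrt{2} i \sqrt{\pi} \left(- e^{2 \omega} + e^{2}\right) e^{- \frac{\omega^{2}}{2} - 2}}{2}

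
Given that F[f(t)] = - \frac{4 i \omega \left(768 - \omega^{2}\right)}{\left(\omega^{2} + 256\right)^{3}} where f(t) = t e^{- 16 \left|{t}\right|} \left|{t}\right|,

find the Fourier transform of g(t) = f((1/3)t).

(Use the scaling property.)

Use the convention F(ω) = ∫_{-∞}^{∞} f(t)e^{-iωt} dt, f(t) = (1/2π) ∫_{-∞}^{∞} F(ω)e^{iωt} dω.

F[g](ω) = \frac{108 i \omega \left(3 \omega^{2} - 256\right)}{\left(9 \omega^{2} + 256\right)^{3}}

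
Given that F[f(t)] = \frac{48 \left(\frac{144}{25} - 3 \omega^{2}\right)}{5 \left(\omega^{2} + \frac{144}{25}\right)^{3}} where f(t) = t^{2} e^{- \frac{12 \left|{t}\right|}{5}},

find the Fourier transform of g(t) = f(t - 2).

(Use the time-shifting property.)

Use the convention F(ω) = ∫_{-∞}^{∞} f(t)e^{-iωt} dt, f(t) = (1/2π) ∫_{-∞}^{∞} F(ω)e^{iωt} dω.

F[g](ω) = \frac{18000 \left(48 - 25 \omega^{2}\right) e^{- 2 i \omega}}{\left(25 \omega^{2} + 144\right)^{3}}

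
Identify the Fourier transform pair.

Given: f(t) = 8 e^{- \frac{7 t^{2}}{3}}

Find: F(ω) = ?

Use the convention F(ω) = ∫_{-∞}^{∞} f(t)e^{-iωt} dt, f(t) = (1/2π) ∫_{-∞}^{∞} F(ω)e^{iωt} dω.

F(ω) = \frac{8 \sqrt{21} \sqrt{\pi} e^{- \frac{3 \omega^{2}}{28}}}{7}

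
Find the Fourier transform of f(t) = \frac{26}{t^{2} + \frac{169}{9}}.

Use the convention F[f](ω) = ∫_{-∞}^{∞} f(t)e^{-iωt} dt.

F(ω) = 6 \pi e^{- \frac{13 \left|{\omega}\right|}{3}}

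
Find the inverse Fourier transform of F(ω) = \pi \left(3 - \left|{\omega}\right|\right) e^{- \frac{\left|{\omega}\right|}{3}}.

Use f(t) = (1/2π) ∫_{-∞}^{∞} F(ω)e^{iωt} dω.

f(t) = \frac{2 t^{2}}{\left(t^{2} + \frac{1}{9}\right)^{2}}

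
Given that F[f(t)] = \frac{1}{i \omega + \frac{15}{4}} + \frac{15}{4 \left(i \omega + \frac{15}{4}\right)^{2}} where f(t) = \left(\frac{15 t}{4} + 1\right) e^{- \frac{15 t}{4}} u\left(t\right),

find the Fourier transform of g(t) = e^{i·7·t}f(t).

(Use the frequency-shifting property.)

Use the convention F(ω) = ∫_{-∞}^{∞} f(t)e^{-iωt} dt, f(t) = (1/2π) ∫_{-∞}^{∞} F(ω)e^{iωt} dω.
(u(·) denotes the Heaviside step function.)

F[g](ω) = \frac{- 16 i \omega - 120 + 112 i}{16 \omega^{2} + \omega \left(-224 - 120 i\right) + 559 + 840 i}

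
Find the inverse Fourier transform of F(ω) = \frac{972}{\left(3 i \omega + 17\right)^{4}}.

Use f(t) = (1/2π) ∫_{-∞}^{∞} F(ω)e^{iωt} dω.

f(t) = 2 t^{3} e^{- \frac{17 t}{3}} u\left(t\right)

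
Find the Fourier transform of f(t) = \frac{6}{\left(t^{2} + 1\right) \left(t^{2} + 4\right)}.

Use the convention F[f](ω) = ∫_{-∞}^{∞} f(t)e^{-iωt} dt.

F(ω) = \pi \left(2 e^{\left|{\omega}\right|} - 1\right) e^{- 2 \left|{\omega}\right|}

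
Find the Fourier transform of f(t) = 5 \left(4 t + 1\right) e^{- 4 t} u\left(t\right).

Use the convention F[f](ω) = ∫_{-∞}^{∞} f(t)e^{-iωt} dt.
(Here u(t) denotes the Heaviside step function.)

F(ω) = \frac{5 \left(- i \omega - 8\right)}{\omega^{2} - 8 i \omega - 16}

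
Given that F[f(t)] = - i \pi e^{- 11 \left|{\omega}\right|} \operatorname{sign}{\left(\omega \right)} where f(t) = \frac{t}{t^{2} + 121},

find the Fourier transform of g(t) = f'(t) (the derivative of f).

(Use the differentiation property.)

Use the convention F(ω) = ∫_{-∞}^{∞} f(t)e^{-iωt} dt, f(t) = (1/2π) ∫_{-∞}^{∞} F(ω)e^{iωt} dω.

F[g](ω) = \pi \omega e^{- 11 \left|{\omega}\right|} \operatorname{sign}{\left(\omega \right)}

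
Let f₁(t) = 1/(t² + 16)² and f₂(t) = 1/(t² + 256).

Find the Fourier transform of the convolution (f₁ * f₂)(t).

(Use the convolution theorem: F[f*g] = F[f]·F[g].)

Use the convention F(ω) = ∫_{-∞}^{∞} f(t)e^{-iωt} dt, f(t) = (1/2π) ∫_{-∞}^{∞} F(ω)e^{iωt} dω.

F[f₁*f₂](ω) = \frac{\pi^{2} \left(4 \left|{\omega}\right| + 1\right) e^{- 20 \left|{\omega}\right|}}{2048}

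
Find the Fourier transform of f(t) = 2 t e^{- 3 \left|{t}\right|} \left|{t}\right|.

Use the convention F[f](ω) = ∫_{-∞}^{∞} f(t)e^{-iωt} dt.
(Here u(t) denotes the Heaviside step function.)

F(ω) = \frac{8 i \omega \left(\omega^{2} - 27\right)}{\left(\omega^{2} + 9\right)^{3}}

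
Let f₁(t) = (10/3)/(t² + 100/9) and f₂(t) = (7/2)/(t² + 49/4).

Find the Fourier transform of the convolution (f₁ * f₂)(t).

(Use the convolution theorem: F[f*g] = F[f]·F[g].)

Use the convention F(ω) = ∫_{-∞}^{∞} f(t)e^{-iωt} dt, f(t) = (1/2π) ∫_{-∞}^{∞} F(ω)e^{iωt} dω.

F[f₁*f₂](ω) = \pi^{2} e^{- \frac{41 \left|{\omega}\right|}{6}}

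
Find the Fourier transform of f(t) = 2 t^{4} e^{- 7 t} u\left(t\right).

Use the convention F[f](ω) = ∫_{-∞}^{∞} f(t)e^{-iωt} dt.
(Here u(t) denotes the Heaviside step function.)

F(ω) = \frac{48}{\left(i \omega + 7\right)^{5}}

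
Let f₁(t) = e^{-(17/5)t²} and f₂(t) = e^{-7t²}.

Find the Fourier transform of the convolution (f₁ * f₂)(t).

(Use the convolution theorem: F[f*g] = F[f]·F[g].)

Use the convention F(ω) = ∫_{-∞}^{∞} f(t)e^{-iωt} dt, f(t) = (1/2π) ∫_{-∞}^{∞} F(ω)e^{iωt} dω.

F[f₁*f₂](ω) = \frac{\sqrt{595} \pi e^{- \frac{13 \omega^{2}}{119}}}{119}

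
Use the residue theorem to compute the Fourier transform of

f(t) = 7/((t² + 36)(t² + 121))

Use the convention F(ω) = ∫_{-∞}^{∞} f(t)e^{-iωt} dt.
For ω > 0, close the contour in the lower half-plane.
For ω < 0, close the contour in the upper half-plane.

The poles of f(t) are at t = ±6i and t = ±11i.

Let g(z) = f(z)e^{-iωz}; for large |z| the factor e^{-iωz} decays in the lower half-plane when ω > 0 and in the upper half-plane when ω < 0.

Case ω > 0 (lower half-plane, clockwise contour ⇒ F(ω) = -2πi·ΣRes):
  Res_{z = - 6 i} g(z) = \frac{7 i e^{- 6 \omega}}{1020}
  Res_{z = - 11 i} g(z) = - \frac{7 i e^{- 11 \omega}}{1870}
  F(ω) = -2πi·ΣRes = \frac{7 \pi \left(11 e^{5 \omega} - 6\right) e^{- 11 \omega}}{5610}

Case ω < 0 (upper half-plane, counterclockwise contour ⇒ F(ω) = +2πi·ΣRes):
  Res_{z = 6 i} g(z) = - \frac{7 i e^{6 \omega}}{1020}
  Res_{z = 11 i} g(z) = \frac{7 i e^{11 \omega}}{1870}
  F(ω) = 2πi·ΣRes = \frac{7 \pi \left(11 - 6 e^{5 \omega}\right) e^{6 \omega}}{5610}

Both cases combine into a single formula in |ω|:

F(ω) = \frac{7 \pi \left(11 e^{5 \left|{\omega}\right|} - 6\right) e^{- 11 \left|{\omega}\right|}}{5610}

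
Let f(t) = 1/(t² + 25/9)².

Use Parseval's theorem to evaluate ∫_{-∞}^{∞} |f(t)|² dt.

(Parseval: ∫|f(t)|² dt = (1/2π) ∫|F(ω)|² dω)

∫|f(t)|² dt = \frac{2187 \pi}{250000}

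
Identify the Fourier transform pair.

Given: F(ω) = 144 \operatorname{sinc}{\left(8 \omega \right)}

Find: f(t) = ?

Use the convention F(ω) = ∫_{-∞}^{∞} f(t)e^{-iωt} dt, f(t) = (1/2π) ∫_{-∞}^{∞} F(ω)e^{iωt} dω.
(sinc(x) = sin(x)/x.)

f(t) = 9 \left(\begin{cases} 1 & \text{for}\: \left|{t}\right| < 8 \\0 & \text{otherwise} \end{cases}\right)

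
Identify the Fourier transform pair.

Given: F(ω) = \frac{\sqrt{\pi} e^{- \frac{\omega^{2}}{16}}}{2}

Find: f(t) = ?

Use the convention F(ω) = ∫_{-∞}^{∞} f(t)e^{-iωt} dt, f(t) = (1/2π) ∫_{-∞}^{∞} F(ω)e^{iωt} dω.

f(t) = e^{- 4 t^{2}}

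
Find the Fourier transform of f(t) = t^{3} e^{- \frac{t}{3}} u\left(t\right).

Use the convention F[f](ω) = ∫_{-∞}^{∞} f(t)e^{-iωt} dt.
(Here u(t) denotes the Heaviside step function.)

F(ω) = \frac{486}{\left(3 i \omega + 1\right)^{4}}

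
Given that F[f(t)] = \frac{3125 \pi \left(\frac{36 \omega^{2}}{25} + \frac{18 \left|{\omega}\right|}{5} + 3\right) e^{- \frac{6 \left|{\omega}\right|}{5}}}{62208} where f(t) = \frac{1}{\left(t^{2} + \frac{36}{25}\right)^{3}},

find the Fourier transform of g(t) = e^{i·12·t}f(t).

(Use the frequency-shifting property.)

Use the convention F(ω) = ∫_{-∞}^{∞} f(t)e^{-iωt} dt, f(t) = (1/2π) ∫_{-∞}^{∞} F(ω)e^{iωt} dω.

F[g](ω) = \frac{125 \pi \left(12 \left(\omega - 12\right)^{2} + 30 \left|{\omega - 12}\right| + 25\right) e^{- \frac{6 \left|{\omega - 12}\right|}{5}}}{20736}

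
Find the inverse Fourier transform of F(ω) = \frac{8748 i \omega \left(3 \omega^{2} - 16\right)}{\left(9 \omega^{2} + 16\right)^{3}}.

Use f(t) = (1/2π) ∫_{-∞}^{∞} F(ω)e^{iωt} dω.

f(t) = 9 t e^{- \frac{4 \left|{t}\right|}{3}} \left|{t}\right|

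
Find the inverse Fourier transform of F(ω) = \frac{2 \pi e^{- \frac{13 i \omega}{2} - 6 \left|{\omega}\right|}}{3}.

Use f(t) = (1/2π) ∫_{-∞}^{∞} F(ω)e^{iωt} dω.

f(t) = \frac{4}{\left(t - \frac{13}{2}\right)^{2} + 36}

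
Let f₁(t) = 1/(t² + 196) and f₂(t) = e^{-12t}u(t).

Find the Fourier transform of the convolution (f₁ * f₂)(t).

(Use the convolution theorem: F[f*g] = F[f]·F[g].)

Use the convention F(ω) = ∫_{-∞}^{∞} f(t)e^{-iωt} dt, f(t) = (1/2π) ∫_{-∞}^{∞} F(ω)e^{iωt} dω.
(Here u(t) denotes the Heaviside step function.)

F[f₁*f₂](ω) = \frac{\pi e^{- 14 \left|{\omega}\right|}}{14 \left(i \omega + 12\right)}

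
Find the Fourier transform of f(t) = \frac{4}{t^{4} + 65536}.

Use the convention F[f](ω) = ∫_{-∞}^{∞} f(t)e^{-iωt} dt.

F(ω) = \frac{\pi e^{- 8 \sqrt{2} \left|{\omega}\right|} \sin{\left(8 \sqrt{2} \left|{\omega}\right| + \frac{\pi}{4} \right)}}{1024}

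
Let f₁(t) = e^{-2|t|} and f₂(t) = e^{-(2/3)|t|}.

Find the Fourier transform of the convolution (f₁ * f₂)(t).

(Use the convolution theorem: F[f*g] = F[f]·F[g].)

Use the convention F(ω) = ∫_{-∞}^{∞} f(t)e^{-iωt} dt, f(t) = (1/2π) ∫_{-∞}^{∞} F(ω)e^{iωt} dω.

F[f₁*f₂](ω) = \frac{48}{\left(\omega^{2} + 4\right) \left(9 \omega^{2} + 4\right)}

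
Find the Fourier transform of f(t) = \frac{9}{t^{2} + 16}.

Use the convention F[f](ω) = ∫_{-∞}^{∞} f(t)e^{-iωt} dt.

F(ω) = \frac{9 \pi e^{- 4 \left|{\omega}\right|}}{4}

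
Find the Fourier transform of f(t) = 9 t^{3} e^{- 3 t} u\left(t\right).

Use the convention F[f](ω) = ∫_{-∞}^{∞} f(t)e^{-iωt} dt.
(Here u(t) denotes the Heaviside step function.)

F(ω) = \frac{54}{\left(i \omega + 3\right)^{4}}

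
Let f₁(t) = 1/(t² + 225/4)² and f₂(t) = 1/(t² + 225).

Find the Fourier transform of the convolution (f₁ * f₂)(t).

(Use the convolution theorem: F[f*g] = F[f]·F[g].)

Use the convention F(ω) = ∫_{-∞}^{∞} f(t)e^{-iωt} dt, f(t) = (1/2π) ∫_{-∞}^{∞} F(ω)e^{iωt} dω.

F[f₁*f₂](ω) = \frac{2 \pi^{2} \left(15 \left|{\omega}\right| + 2\right) e^{- \frac{45 \left|{\omega}\right|}{2}}}{50625}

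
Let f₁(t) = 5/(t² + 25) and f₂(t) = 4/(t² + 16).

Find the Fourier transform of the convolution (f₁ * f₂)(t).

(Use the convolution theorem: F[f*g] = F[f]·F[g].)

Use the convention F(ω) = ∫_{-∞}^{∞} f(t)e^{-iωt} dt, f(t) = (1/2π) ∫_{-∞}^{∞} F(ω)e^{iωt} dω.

F[f₁*f₂](ω) = \pi^{2} e^{- 9 \left|{\omega}\right|}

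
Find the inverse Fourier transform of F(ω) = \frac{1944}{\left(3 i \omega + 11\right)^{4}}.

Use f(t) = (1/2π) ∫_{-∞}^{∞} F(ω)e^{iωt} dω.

f(t) = 4 t^{3} e^{- \frac{11 t}{3}} u\left(t\right)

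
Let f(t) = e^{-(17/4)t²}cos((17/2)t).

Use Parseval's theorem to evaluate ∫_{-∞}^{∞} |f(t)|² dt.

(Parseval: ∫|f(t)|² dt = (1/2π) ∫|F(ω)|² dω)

∫|f(t)|² dt = \frac{\sqrt{34} \sqrt{\pi} \left(1 + e^{\frac{17}{2}}\right)}{34 e^{\frac{17}{2}}}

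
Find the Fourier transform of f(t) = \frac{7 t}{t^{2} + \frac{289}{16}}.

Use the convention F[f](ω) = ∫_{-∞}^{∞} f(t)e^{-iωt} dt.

F(ω) = - 7 i \pi e^{- \frac{17 \left|{\omega}\right|}{4}} \operatorname{sign}{\left(\omega \right)}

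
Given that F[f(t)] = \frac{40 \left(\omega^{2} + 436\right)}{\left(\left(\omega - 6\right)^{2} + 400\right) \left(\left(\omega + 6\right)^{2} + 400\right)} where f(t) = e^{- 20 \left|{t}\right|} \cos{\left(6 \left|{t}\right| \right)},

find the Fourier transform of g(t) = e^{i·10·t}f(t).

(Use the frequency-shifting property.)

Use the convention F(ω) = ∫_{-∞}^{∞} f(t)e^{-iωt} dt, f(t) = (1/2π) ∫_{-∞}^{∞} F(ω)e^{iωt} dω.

F[g](ω) = \frac{40 \left(\left(\omega - 10\right)^{2} + 436\right)}{\left(\left(\omega - 16\right)^{2} + 400\right) \left(\left(\omega - 4\right)^{2} + 400\right)}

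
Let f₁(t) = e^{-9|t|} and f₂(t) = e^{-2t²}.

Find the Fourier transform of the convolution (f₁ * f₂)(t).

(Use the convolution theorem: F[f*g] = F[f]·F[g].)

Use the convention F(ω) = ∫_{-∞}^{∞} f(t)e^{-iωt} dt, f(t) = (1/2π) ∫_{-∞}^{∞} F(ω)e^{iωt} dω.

F[f₁*f₂](ω) = \frac{9 \sqrt{2} \sqrt{\pi} e^{- \frac{\omega^{2}}{8}}}{\omega^{2} + 81}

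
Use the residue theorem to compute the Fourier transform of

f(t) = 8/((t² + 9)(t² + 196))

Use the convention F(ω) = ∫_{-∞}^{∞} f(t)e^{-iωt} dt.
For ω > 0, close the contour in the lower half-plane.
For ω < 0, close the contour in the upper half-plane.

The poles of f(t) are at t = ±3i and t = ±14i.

Let g(z) = f(z)e^{-iωz}; for large |z| the factor e^{-iωz} decays in the lower half-plane when ω > 0 and in the upper half-plane when ω < 0.

Case ω > 0 (lower half-plane, clockwise contour ⇒ F(ω) = -2πi·ΣRes):
  Res_{z = - 3 i} g(z) = \frac{4 i e^{- 3 \omega}}{561}
  Res_{z = - 14 i} g(z) = - \frac{2 i e^{- 14 \omega}}{1309}
  F(ω) = -2πi·ΣRes = \frac{4 \pi \left(14 e^{11 \omega} - 3\right) e^{- 14 \omega}}{3927}

Case ω < 0 (upper half-plane, counterclockwise contour ⇒ F(ω) = +2πi·ΣRes):
  Res_{z = 3 i} g(z) = - \frac{4 i e^{3 \omega}}{561}
  Res_{z = 14 i} g(z) = \frac{2 i e^{14 \omega}}{1309}
  F(ω) = 2πi·ΣRes = \frac{4 \pi \left(14 - 3 e^{11 \omega}\right) e^{3 \omega}}{3927}

Both cases combine into a single formula in |ω|:

F(ω) = \frac{4 \pi \left(14 e^{11 \left|{\omega}\right|} - 3\right) e^{- 14 \left|{\omega}\right|}}{3927}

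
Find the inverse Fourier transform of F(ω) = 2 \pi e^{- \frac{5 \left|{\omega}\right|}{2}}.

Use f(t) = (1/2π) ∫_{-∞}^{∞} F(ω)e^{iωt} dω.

f(t) = \frac{5}{t^{2} + \frac{25}{4}}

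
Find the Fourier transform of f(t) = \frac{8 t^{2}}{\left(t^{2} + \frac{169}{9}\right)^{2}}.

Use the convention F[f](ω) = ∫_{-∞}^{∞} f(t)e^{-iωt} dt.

F(ω) = \frac{4 \pi \left(3 - 13 \left|{\omega}\right|\right) e^{- \frac{13 \left|{\omega}\right|}{3}}}{13}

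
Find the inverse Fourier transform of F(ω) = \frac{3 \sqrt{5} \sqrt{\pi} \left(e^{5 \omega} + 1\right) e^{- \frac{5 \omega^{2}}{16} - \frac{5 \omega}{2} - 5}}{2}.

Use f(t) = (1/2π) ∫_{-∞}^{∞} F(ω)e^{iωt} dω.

f(t) = 6 e^{- \frac{4 t^{2}}{5}} \cos{\left(4 t \right)}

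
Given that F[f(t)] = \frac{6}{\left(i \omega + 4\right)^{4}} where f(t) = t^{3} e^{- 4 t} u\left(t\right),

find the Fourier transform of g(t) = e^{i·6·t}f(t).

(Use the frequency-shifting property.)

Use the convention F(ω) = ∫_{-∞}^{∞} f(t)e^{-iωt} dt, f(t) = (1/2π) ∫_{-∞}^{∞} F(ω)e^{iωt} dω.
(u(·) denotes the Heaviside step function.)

F[g](ω) = \frac{6}{\left(i \left(\omega - 6\right) + 4\right)^{4}}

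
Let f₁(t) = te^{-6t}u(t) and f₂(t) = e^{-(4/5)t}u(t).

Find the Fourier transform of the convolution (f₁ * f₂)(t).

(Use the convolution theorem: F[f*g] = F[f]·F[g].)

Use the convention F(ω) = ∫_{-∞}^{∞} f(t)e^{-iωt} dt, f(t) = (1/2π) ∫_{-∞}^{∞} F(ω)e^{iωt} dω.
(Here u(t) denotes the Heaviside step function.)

F[f₁*f₂](ω) = \frac{5}{\left(i \omega + 6\right)^{2} \left(5 i \omega + 4\right)}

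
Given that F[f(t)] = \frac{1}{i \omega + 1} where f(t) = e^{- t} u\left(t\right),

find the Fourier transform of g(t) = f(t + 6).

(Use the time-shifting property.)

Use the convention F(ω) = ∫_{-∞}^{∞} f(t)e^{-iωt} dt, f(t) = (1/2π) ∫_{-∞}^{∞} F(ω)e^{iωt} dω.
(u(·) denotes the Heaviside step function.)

F[g](ω) = \frac{e^{6 i \omega}}{i \omega + 1}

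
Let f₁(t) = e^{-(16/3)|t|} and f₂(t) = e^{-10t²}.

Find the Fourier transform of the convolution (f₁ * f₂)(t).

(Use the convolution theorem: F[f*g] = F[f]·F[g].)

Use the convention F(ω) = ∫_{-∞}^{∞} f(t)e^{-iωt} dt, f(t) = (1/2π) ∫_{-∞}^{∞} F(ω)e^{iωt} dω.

F[f₁*f₂](ω) = \frac{48 \sqrt{10} \sqrt{\pi} e^{- \frac{\omega^{2}}{40}}}{5 \left(9 \omega^{2} + 256\right)}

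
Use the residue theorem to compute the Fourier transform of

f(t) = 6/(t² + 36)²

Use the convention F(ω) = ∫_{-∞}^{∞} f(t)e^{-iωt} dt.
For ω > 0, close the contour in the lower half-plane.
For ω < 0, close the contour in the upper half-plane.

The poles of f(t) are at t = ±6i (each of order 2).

Let g(z) = f(z)e^{-iωz}; for large |z| the factor e^{-iωz} decays in the lower half-plane when ω > 0 and in the upper half-plane when ω < 0.

Case ω > 0 (lower half-plane, clockwise contour ⇒ F(ω) = -2πi·ΣRes):
  Res_{z = - 6 i} g(z) = \frac{i \left(6 \omega + 1\right) e^{- 6 \omega}}{144} (pole of order 2)
  F(ω) = -2πi·ΣRes = \frac{\pi \left(6 \omega + 1\right) e^{- 6 \omega}}{72}

Case ω < 0 (upper half-plane, counterclockwise contour ⇒ F(ω) = +2πi·ΣRes):
  Res_{z = 6 i} g(z) = \frac{i \left(6 \omega - 1\right) e^{6 \omega}}{144} (pole of order 2)
  F(ω) = 2πi·ΣRes = \frac{\pi \left(1 - 6 \omega\right) e^{6 \omega}}{72}

Both cases combine into a single formula in |ω|:

F(ω) = \frac{\pi \left(6 \left|{\omega}\right| + 1\right) e^{- 6 \left|{\omega}\right|}}{72}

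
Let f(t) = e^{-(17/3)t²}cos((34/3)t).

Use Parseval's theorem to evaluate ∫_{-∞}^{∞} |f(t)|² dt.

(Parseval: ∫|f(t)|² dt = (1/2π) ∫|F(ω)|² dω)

∫|f(t)|² dt = \frac{\sqrt{102} \sqrt{\pi} \left(1 + e^{\frac{34}{3}}\right)}{68 e^{\frac{34}{3}}}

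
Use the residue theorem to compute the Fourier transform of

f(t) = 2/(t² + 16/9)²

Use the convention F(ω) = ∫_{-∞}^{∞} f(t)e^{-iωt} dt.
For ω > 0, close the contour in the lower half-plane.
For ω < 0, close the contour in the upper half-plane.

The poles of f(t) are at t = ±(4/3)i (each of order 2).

Let g(z) = f(z)e^{-iωz}; for large |z| the factor e^{-iωz} decays in the lower half-plane when ω > 0 and in the upper half-plane when ω < 0.

Case ω > 0 (lower half-plane, clockwise contour ⇒ F(ω) = -2πi·ΣRes):
  Res_{z = - \frac{4 i}{3}} g(z) = \frac{9 i \left(4 \omega + 3\right) e^{- \frac{4 \omega}{3}}}{128} (pole of order 2)
  F(ω) = -2πi·ΣRes = \frac{9 \pi \left(4 \omega + 3\right) e^{- \frac{4 \omega}{3}}}{64}

Case ω < 0 (upper half-plane, counterclockwise contour ⇒ F(ω) = +2πi·ΣRes):
  Res_{z = \frac{4 i}{3}} g(z) = \frac{9 i \left(4 \omega - 3\right) e^{\frac{4 \omega}{3}}}{128} (pole of order 2)
  F(ω) = 2πi·ΣRes = \frac{9 \pi \left(3 - 4 \omega\right) e^{\frac{4 \omega}{3}}}{64}

Both cases combine into a single formula in |ω|:

F(ω) = \frac{9 \pi \left(4 \left|{\omega}\right| + 3\right) e^{- \frac{4 \left|{\omega}\right|}{3}}}{64}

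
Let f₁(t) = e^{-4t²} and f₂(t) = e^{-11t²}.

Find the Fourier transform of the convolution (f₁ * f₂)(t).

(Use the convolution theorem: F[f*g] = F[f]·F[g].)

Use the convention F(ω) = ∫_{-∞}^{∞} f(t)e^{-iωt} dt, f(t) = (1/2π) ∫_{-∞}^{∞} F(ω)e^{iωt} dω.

F[f₁*f₂](ω) = \frac{\sqrt{11} \pi e^{- \frac{15 \omega^{2}}{176}}}{22}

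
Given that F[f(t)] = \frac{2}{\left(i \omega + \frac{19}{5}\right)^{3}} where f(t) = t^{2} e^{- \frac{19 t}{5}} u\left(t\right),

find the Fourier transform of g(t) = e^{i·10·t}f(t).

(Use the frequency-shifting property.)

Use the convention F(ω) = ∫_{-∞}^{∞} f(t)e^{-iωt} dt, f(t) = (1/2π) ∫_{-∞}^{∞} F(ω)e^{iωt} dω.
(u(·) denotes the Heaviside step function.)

F[g](ω) = \frac{250}{\left(5 i \left(\omega - 10\right) + 19\right)^{3}}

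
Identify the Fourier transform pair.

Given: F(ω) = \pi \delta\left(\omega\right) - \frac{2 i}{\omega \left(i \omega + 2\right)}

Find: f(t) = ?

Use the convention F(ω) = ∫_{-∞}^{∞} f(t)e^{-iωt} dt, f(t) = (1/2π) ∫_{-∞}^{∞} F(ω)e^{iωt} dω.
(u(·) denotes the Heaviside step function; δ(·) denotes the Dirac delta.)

f(t) = \left(1 - e^{- 2 t}\right) u\left(t\right)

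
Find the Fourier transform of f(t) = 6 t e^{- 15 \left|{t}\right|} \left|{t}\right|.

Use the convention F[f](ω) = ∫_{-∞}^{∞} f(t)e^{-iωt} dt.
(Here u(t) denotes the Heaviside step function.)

F(ω) = \frac{24 i \omega \left(\omega^{2} - 675\right)}{\left(\omega^{2} + 225\right)^{3}}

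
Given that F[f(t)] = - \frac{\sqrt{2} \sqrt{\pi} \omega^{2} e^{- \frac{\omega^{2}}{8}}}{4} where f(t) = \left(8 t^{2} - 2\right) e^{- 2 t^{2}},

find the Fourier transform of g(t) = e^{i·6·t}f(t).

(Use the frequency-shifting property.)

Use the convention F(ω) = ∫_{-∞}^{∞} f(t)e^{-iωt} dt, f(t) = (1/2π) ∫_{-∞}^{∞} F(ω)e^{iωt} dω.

F[g](ω) = - \frac{\sqrt{2} \sqrt{\pi} \left(\omega - 6\right)^{2} e^{- \frac{\left(\omega - 6\right)^{2}}{8}}}{4}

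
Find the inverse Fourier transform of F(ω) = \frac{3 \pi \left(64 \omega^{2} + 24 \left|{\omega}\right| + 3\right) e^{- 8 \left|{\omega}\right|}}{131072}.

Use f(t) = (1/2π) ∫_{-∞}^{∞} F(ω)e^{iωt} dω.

f(t) = \frac{6}{\left(t^{2} + 64\right)^{3}}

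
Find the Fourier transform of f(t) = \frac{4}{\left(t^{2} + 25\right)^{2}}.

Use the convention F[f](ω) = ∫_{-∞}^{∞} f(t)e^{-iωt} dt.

F(ω) = \frac{2 \pi \left(5 \left|{\omega}\right| + 1\right) e^{- 5 \left|{\omega}\right|}}{125}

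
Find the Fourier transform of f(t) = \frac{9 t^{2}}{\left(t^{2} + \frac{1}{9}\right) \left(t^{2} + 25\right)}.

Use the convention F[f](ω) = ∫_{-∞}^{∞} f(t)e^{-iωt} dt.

F(ω) = \frac{405 \pi e^{- 5 \left|{\omega}\right|}}{224} - \frac{27 \pi e^{- \frac{\left|{\omega}\right|}{3}}}{224}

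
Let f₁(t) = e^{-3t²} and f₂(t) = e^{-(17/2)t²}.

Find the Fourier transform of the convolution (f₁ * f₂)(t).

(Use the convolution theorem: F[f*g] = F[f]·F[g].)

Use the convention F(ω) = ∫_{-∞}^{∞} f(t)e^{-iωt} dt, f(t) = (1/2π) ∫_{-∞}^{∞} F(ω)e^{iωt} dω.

F[f₁*f₂](ω) = \frac{\sqrt{102} \pi e^{- \frac{23 \omega^{2}}{204}}}{51}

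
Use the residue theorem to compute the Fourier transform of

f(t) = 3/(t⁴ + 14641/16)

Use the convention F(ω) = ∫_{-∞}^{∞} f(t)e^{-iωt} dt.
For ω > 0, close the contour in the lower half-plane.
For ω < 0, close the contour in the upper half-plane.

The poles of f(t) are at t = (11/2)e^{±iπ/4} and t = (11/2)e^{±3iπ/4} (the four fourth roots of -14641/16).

Let g(z) = f(z)e^{-iωz}; for large |z| the factor e^{-iωz} decays in the lower half-plane when ω > 0 and in the upper half-plane when ω < 0.

Case ω > 0 (lower half-plane, clockwise contour ⇒ F(ω) = -2πi·ΣRes):
  Res_{z = - \frac{11 \sqrt{2}}{4} - \frac{11 \sqrt{2} i}{4}} g(z) = \frac{3 \sqrt{2} \left(1 + i\right) e^{\frac{11 \sqrt{2} \omega \left(-1 + i\right)}{4}}}{1331}
  Res_{z = \frac{11 \sqrt{2}}{4} - \frac{11 \sqrt{2} i}{4}} g(z) = \frac{3 \sqrt{2} \left(-1 + i\right) e^{- \frac{11 \sqrt{2} \omega \left(1 + i\right)}{4}}}{1331}
  F(ω) = -2πi·ΣRes = \frac{6 \sqrt{2} \pi \left(\left(1 - i\right) e^{\frac{11 \sqrt{2} i \omega}{2}} + 1 + i\right) e^{- \frac{11 \sqrt{2} \omega \left(1 + i\right)}{4}}}{1331} = \frac{24 \pi e^{- \frac{11 \sqrt{2} \omega}{4}} \sin{\left(\frac{11 \sqrt{2} \omega}{4} + \frac{\pi}{4} \right)}}{1331}

Case ω < 0 (upper half-plane, counterclockwise contour ⇒ F(ω) = +2πi·ΣRes):
  Res_{z = \frac{11 \sqrt{2}}{4} + \frac{11 \sqrt{2} i}{4}} g(z) = - \frac{3 \sqrt{2} \left(1 + i\right) e^{\frac{11 \sqrt{2} \omega \left(1 - i\right)}{4}}}{1331}
  Res_{z = - \frac{11 \sqrt{2}}{4} + \frac{11 \sqrt{2} i}{4}} g(z) = \frac{3 \sqrt{2} \left(1 - i\right) e^{\frac{11 \sqrt{2} \omega \left(1 + i\right)}{4}}}{1331}
  F(ω) = 2πi·ΣRes = - \frac{6 \sqrt{2} i \pi \left(\left(1 + i\right) e^{\frac{11 \sqrt{2} \omega \left(1 - i\right)}{4}} - \left(1 - i\right) e^{\frac{11 \sqrt{2} \omega \left(1 + i\right)}{4}}\right)}{1331} = \frac{24 \pi e^{\frac{11 \sqrt{2} \omega}{4}} \cos{\left(\frac{11 \sqrt{2} \omega}{4} + \frac{\pi}{4} \right)}}{1331}

Both cases combine into a single formula in |ω|:

F(ω) = \frac{24 \pi e^{- \frac{11 \sqrt{2} \left|{\omega}\right|}{4}} \sin{\left(\frac{11 \sqrt{2} \left|{\omega}\right|}{4} + \frac{\pi}{4} \right)}}{1331}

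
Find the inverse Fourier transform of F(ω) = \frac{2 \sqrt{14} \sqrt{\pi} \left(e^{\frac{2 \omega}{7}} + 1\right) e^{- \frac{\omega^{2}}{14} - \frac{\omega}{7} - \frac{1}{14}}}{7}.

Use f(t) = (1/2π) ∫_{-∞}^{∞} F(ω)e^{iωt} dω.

f(t) = 4 e^{- \frac{7 t^{2}}{2}} \cos{\left(t \right)}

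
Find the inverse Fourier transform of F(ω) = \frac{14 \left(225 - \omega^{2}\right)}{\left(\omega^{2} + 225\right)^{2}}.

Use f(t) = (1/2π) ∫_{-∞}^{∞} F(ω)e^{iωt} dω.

f(t) = 7 e^{- 15 \left|{t}\right|} \left|{t}\right|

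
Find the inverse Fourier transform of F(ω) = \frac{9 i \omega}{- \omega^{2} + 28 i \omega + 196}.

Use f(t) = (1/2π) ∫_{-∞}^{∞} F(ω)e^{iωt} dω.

f(t) = 9 \left(1 - 14 t\right) e^{- 14 t} u\left(t\right)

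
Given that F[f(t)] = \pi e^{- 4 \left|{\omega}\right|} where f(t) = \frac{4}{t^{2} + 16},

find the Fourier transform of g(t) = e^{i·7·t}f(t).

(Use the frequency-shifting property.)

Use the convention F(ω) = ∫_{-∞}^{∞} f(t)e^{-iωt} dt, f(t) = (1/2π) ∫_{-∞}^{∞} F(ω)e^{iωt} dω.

F[g](ω) = \pi e^{- 4 \left|{\omega - 7}\right|}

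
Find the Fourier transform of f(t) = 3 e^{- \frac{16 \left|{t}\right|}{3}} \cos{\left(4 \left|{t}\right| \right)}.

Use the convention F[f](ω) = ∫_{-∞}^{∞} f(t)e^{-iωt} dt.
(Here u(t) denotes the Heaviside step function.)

F(ω) = \frac{288 \left(9 \omega^{2} + 400\right)}{81 \omega^{4} + 2016 \omega^{2} + 160000}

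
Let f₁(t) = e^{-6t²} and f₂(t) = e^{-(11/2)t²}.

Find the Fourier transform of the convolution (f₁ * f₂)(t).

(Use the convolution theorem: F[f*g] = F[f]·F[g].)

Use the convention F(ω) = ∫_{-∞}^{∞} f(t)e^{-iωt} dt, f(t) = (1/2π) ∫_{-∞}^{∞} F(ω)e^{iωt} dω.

F[f₁*f₂](ω) = \frac{\sqrt{33} \pi e^{- \frac{23 \omega^{2}}{264}}}{33}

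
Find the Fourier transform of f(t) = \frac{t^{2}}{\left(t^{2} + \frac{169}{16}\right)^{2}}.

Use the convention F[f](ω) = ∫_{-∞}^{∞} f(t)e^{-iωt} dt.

F(ω) = \frac{\pi \left(4 - 13 \left|{\omega}\right|\right) e^{- \frac{13 \left|{\omega}\right|}{4}}}{26}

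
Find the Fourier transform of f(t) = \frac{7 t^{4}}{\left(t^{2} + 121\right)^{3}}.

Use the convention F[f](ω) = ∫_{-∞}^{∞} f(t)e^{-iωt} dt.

F(ω) = \frac{7 \pi \left(121 \omega^{2} - 55 \left|{\omega}\right| + 3\right) e^{- 11 \left|{\omega}\right|}}{88}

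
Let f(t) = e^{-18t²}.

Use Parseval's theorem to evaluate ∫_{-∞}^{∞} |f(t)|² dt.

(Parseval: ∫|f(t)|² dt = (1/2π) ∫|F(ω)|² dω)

∫|f(t)|² dt = \frac{\sqrt{\pi}}{6}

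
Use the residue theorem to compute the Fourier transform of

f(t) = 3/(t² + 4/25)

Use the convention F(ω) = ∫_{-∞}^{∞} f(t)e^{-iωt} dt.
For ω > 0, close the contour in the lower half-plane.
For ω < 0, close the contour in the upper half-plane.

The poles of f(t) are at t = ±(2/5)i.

Let g(z) = f(z)e^{-iωz}; for large |z| the factor e^{-iωz} decays in the lower half-plane when ω > 0 and in the upper half-plane when ω < 0.

Case ω > 0 (lower half-plane, clockwise contour ⇒ F(ω) = -2πi·ΣRes):
  Res_{z = - \frac{2 i}{5}} g(z) = \frac{15 i e^{- \frac{2 \omega}{5}}}{4}
  F(ω) = -2πi·ΣRes = \frac{15 \pi e^{- \frac{2 \omega}{5}}}{2}

Case ω < 0 (upper half-plane, counterclockwise contour ⇒ F(ω) = +2πi·ΣRes):
  Res_{z = \frac{2 i}{5}} g(z) = - \frac{15 i e^{\frac{2 \omega}{5}}}{4}
  F(ω) = 2πi·ΣRes = \frac{15 \pi e^{\frac{2 \omega}{5}}}{2}

Both cases combine into a single formula in |ω|:

F(ω) = \frac{15 \pi e^{- \frac{2 \left|{\omega}\right|}{5}}}{2}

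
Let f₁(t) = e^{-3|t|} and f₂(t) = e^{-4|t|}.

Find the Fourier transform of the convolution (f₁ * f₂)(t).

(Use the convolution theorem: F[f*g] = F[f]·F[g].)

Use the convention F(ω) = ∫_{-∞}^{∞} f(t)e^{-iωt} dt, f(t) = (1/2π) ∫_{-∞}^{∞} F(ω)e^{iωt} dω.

F[f₁*f₂](ω) = \frac{48}{\left(\omega^{2} + 9\right) \left(\omega^{2} + 16\right)}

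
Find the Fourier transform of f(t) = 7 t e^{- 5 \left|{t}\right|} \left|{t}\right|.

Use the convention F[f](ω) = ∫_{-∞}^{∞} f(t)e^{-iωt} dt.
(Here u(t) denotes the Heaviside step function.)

F(ω) = \frac{28 i \omega \left(\omega^{2} - 75\right)}{\left(\omega^{2} + 25\right)^{3}}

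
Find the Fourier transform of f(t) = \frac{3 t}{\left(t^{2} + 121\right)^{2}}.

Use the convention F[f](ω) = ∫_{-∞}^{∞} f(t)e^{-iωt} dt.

F(ω) = - \frac{3 i \pi \omega e^{- 11 \left|{\omega}\right|}}{22}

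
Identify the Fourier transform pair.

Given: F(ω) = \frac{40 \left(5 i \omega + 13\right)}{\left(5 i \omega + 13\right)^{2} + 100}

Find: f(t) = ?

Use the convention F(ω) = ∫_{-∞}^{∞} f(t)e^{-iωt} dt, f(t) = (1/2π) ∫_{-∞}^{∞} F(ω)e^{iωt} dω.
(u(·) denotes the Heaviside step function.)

f(t) = 8 e^{- \frac{13 t}{5}} \cos{\left(2 t \right)} u\left(t\right)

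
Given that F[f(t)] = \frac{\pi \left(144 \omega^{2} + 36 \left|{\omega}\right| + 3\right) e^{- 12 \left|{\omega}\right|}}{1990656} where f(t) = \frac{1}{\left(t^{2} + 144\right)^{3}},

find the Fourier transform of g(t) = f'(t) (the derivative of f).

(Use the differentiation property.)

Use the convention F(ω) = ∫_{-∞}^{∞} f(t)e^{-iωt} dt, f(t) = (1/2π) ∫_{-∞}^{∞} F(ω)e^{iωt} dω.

F[g](ω) = \frac{i \pi \omega \left(48 \omega^{2} + 12 \left|{\omega}\right| + 1\right) e^{- 12 \left|{\omega}\right|}}{663552}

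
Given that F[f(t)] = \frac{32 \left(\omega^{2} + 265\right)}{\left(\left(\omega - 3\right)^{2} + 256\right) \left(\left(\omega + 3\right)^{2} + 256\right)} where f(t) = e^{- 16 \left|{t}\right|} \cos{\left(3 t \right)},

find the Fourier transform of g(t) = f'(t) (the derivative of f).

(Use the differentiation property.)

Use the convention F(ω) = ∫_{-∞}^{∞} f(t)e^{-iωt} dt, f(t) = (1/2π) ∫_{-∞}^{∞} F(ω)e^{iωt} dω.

F[g](ω) = \frac{32 i \omega \left(\omega^{2} + 265\right)}{\omega^{4} + 494 \omega^{2} + 70225}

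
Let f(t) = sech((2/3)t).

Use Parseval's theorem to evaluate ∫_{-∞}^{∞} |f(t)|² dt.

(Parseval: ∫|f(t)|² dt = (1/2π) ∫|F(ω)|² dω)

∫|f(t)|² dt = 3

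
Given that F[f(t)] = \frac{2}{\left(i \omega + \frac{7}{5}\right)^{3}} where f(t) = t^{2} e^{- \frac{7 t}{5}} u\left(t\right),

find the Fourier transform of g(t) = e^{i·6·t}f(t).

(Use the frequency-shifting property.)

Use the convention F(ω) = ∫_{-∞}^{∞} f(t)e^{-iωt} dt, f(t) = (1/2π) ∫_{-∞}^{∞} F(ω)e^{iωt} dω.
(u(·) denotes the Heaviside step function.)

F[g](ω) = \frac{250}{\left(5 i \left(\omega - 6\right) + 7\right)^{3}}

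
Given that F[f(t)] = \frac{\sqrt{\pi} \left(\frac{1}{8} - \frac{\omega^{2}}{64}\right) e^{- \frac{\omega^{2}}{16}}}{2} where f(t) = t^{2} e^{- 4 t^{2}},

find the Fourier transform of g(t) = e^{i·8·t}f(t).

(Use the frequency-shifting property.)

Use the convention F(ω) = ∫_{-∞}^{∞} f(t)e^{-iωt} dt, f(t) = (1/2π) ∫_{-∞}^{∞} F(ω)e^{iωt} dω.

F[g](ω) = \frac{\sqrt{\pi} \left(8 - \left(\omega - 8\right)^{2}\right) e^{- \frac{\left(\omega - 8\right)^{2}}{16}}}{128}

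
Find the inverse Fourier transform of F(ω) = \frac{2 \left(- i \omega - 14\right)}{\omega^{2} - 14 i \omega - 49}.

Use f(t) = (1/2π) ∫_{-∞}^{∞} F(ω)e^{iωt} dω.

f(t) = 2 \left(7 t + 1\right) e^{- 7 t} u\left(t\right)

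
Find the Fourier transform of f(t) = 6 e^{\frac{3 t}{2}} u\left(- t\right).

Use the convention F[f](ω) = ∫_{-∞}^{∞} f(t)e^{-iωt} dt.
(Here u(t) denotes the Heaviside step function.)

F(ω) = - \frac{12}{2 i \omega - 3}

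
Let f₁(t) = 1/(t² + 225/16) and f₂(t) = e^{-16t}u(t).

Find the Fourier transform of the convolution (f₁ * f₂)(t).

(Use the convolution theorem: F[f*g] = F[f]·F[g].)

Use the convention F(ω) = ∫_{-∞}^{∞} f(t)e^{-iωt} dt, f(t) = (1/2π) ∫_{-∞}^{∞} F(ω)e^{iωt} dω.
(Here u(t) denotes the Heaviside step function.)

F[f₁*f₂](ω) = \frac{4 \pi e^{- \frac{15 \left|{\omega}\right|}{4}}}{15 \left(i \omega + 16\right)}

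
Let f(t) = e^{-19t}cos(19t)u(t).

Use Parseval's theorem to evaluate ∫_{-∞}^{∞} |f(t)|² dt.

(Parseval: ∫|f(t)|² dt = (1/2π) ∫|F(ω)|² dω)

∫|f(t)|² dt = \frac{3}{152}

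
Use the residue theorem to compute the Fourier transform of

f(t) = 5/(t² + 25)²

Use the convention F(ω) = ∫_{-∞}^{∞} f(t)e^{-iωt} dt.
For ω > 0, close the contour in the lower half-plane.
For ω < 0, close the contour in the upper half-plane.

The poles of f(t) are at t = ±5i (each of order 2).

Let g(z) = f(z)e^{-iωz}; for large |z| the factor e^{-iωz} decays in the lower half-plane when ω > 0 and in the upper half-plane when ω < 0.

Case ω > 0 (lower half-plane, clockwise contour ⇒ F(ω) = -2πi·ΣRes):
  Res_{z = - 5 i} g(z) = \frac{i \left(5 \omega + 1\right) e^{- 5 \omega}}{100} (pole of order 2)
  F(ω) = -2πi·ΣRes = \frac{\pi \left(5 \omega + 1\right) e^{- 5 \omega}}{50}

Case ω < 0 (upper half-plane, counterclockwise contour ⇒ F(ω) = +2πi·ΣRes):
  Res_{z = 5 i} g(z) = \frac{i \left(5 \omega - 1\right) e^{5 \omega}}{100} (pole of order 2)
  F(ω) = 2πi·ΣRes = \frac{\pi \left(1 - 5 \omega\right) e^{5 \omega}}{50}

Both cases combine into a single formula in |ω|:

F(ω) = \frac{\pi \left(5 \left|{\omega}\right| + 1\right) e^{- 5 \left|{\omega}\right|}}{50}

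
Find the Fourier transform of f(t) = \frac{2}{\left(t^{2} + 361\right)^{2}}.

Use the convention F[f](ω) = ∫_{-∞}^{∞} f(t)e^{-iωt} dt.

F(ω) = \frac{\pi \left(19 \left|{\omega}\right| + 1\right) e^{- 19 \left|{\omega}\right|}}{6859}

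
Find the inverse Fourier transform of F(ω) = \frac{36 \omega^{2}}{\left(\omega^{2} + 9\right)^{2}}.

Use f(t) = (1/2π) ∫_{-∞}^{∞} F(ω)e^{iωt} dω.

f(t) = 3 \left(1 - 3 \left|{t}\right|\right) e^{- 3 \left|{t}\right|}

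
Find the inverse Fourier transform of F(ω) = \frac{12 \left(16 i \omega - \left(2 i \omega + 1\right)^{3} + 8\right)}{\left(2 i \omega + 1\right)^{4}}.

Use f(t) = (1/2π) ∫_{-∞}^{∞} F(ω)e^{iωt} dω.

f(t) = 6 \left(t^{2} - 1\right) e^{- \frac{t}{2}} u\left(t\right)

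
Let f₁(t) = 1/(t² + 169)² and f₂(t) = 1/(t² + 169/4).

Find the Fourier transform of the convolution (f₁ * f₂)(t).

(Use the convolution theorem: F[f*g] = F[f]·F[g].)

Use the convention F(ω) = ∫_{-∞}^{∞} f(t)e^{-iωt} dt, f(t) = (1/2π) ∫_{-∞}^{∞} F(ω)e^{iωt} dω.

F[f₁*f₂](ω) = \frac{\pi^{2} \left(13 \left|{\omega}\right| + 1\right) e^{- \frac{39 \left|{\omega}\right|}{2}}}{28561}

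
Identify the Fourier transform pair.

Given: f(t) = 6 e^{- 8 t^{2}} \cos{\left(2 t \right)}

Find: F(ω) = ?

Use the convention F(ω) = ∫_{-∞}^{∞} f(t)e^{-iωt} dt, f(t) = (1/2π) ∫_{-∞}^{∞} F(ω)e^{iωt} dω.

F(ω) = \frac{3 \sqrt{2} \sqrt{\pi} \left(e^{\frac{\omega}{4}} + 1\right) e^{- \frac{\omega^{2}}{32} - \frac{\omega}{8} - \frac{1}{8}}}{4}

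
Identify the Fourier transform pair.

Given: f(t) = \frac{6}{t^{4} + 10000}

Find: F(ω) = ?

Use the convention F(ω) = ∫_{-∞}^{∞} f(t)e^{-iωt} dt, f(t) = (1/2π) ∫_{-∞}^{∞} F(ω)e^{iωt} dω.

F(ω) = \frac{3 \pi e^{- 5 \sqrt{2} \left|{\omega}\right|} \sin{\left(5 \sqrt{2} \left|{\omega}\right| + \frac{\pi}{4} \right)}}{500}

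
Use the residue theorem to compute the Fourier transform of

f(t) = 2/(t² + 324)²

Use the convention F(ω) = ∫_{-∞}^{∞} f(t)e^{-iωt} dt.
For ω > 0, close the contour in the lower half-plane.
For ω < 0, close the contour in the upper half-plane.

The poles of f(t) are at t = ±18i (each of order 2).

Let g(z) = f(z)e^{-iωz}; for large |z| the factor e^{-iωz} decays in the lower half-plane when ω > 0 and in the upper half-plane when ω < 0.

Case ω > 0 (lower half-plane, clockwise contour ⇒ F(ω) = -2πi·ΣRes):
  Res_{z = - 18 i} g(z) = \frac{i \left(18 \omega + 1\right) e^{- 18 \omega}}{11664} (pole of order 2)
  F(ω) = -2πi·ΣRes = \frac{\pi \left(18 \omega + 1\right) e^{- 18 \omega}}{5832}

Case ω < 0 (upper half-plane, counterclockwise contour ⇒ F(ω) = +2πi·ΣRes):
  Res_{z = 18 i} g(z) = \frac{i \left(18 \omega - 1\right) e^{18 \omega}}{11664} (pole of order 2)
  F(ω) = 2πi·ΣRes = \frac{\pi \left(1 - 18 \omega\right) e^{18 \omega}}{5832}

Both cases combine into a single formula in |ω|:

F(ω) = \frac{\pi \left(18 \left|{\omega}\right| + 1\right) e^{- 18 \left|{\omega}\right|}}{5832}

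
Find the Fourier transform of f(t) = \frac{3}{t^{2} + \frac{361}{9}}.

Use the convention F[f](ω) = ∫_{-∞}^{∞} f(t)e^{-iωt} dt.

F(ω) = \frac{9 \pi e^{- \frac{19 \left|{\omega}\right|}{3}}}{19}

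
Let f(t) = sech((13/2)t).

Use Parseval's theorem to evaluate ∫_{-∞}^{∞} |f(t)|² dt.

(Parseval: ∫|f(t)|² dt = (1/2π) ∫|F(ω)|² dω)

∫|f(t)|² dt = \frac{4}{13}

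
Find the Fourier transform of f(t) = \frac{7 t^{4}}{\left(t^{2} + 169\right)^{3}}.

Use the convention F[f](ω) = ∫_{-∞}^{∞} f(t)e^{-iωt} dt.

F(ω) = \frac{7 \pi \left(169 \omega^{2} - 65 \left|{\omega}\right| + 3\right) e^{- 13 \left|{\omega}\right|}}{104}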